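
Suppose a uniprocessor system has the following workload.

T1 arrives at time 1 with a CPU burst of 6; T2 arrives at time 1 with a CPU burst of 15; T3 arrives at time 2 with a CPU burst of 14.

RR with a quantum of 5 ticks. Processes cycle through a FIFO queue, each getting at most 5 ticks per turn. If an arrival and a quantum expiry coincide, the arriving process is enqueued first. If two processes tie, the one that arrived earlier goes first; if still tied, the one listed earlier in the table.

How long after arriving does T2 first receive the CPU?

5

Gantt: | idle 0-1 | T1 1-6 | T2 6-11 | T3 11-16 | T1 16-17 | T2 17-22 | T3 22-27 | T2 27-32 | T3 32-36 |
Completion: T1=17  T2=32  T3=36
Turnaround (C−A): T1=16  T2=31  T3=34
Response(T2) = first start − arrival = 6 − 1 = 5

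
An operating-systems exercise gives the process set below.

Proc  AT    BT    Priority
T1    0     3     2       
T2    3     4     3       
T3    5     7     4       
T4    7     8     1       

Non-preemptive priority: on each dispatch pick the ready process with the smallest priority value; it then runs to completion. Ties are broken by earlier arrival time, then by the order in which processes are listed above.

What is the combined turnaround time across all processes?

Gantt: | T1 0-3 | T2 3-7 | T4 7-15 | T3 15-22 |
Completion: T1=3  T2=7  T3=22  T4=15
Turnaround (C−A): T1=3  T2=4  T3=17  T4=8
Turnaround = completion − arrival: T1=3, T2=4, T3=17, T4=8
Total turnaround = 3 + 4 + 17 + 8 = 32

32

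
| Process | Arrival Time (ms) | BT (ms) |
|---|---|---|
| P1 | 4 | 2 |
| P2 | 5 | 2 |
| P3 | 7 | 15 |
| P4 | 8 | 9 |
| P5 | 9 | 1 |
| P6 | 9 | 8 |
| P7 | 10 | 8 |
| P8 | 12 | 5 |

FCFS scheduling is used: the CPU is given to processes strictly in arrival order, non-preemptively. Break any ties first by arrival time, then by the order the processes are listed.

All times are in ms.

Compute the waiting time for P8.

Timeline: | idle 0-4 | P1 4-6 | P2 6-8 | P3 8-23 | P4 23-32 | P5 32-33 | P6 33-41 | P7 41-49 | P8 49-54 |
Completion: P1=6  P2=8  P3=23  P4=32  P5=33  P6=41  P7=49  P8=54
Waiting(P8) = turnaround − burst = 42 − 5 = 37

37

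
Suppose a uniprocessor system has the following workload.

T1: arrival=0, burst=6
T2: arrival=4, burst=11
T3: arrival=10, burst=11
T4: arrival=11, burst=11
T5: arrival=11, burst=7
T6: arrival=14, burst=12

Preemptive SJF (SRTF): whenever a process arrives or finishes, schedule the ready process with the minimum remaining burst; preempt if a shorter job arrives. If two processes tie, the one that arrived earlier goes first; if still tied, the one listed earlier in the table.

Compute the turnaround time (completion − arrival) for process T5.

Timeline: | T1 0-6 | T2 6-17 | T5 17-24 | T3 24-35 | T4 35-46 | T6 46-58 |
Completion: T1=6  T2=17  T3=35  T4=46  T5=24  T6=58
Turnaround (C−A): T1=6  T2=13  T3=25  T4=35  T5=13  T6=44
Turnaround(T5) = completion − arrival = 24 − 11 = 13

13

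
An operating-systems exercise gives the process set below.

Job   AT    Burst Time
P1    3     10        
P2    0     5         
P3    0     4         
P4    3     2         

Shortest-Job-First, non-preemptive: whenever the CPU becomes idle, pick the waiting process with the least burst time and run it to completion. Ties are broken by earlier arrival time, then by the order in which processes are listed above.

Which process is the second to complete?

Gantt: | P3 0-4 | P4 4-6 | P2 6-11 | P1 11-21 |
Completion: P1=21  P2=11  P3=4  P4=6
Finish order: P3 → P4 → P2 → P1

P4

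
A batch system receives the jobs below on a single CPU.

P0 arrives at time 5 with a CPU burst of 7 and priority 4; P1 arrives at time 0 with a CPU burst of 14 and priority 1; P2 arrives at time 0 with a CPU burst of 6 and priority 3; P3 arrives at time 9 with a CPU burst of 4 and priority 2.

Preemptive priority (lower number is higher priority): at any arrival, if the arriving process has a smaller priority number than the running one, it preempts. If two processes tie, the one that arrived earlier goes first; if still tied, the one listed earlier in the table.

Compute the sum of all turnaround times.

73

Gantt: | P1 0-14 | P3 14-18 | P2 18-24 | P0 24-31 |
Completion: P0=31  P1=14  P2=24  P3=18
Turnaround (C−A): P0=26  P1=14  P2=24  P3=9
Turnaround = completion − arrival: P0=26, P1=14, P2=24, P3=9
Total turnaround = 26 + 14 + 24 + 9 = 73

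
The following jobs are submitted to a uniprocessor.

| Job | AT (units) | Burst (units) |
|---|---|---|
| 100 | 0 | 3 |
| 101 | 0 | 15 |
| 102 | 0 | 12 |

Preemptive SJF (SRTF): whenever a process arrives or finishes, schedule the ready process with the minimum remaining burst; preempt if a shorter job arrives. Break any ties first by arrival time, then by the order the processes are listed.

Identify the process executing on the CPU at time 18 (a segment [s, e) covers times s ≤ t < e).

Gantt: | 100 0-3 | 102 3-15 | 101 15-30 |
Completion: 100=3  101=30  102=15
Turnaround (C−A): 100=3  101=30  102=15

101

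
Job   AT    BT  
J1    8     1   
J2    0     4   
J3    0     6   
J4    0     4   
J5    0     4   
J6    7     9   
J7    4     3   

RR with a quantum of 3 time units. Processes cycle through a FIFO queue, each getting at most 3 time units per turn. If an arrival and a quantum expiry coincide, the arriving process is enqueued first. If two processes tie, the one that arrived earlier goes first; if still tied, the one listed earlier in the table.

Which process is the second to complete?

Gantt: | J2 0-3 | J3 3-6 | J4 6-9 | J5 9-12 | J2 12-13 | J7 13-16 | J3 16-19 | J6 19-22 | J1 22-23 | J4 23-24 | J5 24-25 | J6 25-31 |
Completion: J1=23  J2=13  J3=19  J4=24  J5=25  J6=31  J7=16
Turnaround (C−A): J1=15  J2=13  J3=19  J4=24  J5=25  J6=24  J7=12
Finish order: J2 → J7 → J3 → J1 → J4 → J5 → J6

J7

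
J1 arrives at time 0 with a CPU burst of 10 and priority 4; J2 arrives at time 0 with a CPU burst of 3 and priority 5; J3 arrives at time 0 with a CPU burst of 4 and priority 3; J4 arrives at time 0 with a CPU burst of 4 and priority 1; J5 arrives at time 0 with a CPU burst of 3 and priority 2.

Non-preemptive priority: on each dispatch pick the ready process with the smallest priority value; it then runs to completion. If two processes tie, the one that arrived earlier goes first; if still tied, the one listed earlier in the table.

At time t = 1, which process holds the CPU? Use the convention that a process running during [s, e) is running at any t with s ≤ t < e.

Schedule: | J4 0-4 | J5 4-7 | J3 7-11 | J1 11-21 | J2 21-24 |
Completion: J1=21  J2=24  J3=11  J4=4  J5=7
Turnaround (C−A): J1=21  J2=24  J3=11  J4=4  J5=7

J4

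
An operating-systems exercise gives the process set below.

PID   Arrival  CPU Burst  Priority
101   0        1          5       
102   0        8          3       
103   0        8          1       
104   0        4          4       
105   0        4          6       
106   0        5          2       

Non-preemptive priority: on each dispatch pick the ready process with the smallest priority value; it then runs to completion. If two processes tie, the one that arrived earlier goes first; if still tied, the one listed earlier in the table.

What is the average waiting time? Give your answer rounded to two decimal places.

Gantt: | 103 0-8 | 106 8-13 | 102 13-21 | 104 21-25 | 101 25-26 | 105 26-30 |
Completion: 101=26  102=21  103=8  104=25  105=30  106=13
Waiting times: 101=25, 102=13, 103=0, 104=21, 105=26, 106=8
Average waiting = (25+13+0+21+26+8) / 6 = 93/6 = 15.50

15.50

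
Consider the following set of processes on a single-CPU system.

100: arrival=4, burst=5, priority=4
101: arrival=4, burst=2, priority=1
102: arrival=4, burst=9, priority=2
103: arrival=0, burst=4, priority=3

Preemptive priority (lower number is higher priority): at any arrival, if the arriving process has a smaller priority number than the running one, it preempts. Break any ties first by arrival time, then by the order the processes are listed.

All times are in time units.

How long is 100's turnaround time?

16

Gantt: | 103 0-4 | 101 4-6 | 102 6-15 | 100 15-20 |
Completion: 100=20  101=6  102=15  103=4
Turnaround (C−A): 100=16  101=2  102=11  103=4
Turnaround(100) = completion − arrival = 20 − 4 = 16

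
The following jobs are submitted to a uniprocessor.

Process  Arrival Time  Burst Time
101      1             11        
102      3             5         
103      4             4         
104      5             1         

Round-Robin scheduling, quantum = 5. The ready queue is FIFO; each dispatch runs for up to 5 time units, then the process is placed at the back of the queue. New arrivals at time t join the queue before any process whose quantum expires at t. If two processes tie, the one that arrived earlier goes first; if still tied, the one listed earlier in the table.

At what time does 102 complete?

Timeline: | idle 0-1 | 101 1-6 | 102 6-11 | 103 11-15 | 104 15-16 | 101 16-22 |
Completion: 101=22  102=11  103=15  104=16
Turnaround (C−A): 101=21  102=8  103=11  104=11

11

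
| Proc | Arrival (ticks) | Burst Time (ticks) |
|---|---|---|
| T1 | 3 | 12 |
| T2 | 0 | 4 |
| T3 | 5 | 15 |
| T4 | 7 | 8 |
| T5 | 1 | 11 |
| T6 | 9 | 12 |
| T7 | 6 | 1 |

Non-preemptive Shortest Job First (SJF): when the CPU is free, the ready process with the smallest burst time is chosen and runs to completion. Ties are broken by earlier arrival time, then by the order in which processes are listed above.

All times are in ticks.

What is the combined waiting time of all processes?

Schedule: | T2 0-4 | T5 4-15 | T7 15-16 | T4 16-24 | T1 24-36 | T6 36-48 | T3 48-63 |
Completion: T1=36  T2=4  T3=63  T4=24  T5=15  T6=48  T7=16
Turnaround (C−A): T1=33  T2=4  T3=58  T4=17  T5=14  T6=39  T7=10
Waiting = turnaround − burst: T1=21, T2=0, T3=43, T4=9, T5=3, T6=27, T7=9
Total waiting = 21 + 0 + 43 + 9 + 3 + 27 + 9 = 112

112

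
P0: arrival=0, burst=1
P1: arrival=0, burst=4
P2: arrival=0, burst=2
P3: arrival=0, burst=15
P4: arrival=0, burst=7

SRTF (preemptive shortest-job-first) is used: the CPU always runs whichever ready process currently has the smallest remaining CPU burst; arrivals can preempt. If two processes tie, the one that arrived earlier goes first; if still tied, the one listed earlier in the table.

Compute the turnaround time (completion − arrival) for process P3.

29

Gantt: | P0 0-1 | P2 1-3 | P1 3-7 | P4 7-14 | P3 14-29 |
Completion: P0=1  P1=7  P2=3  P3=29  P4=14
Turnaround (C−A): P0=1  P1=7  P2=3  P3=29  P4=14
Turnaround(P3) = completion − arrival = 29 − 0 = 29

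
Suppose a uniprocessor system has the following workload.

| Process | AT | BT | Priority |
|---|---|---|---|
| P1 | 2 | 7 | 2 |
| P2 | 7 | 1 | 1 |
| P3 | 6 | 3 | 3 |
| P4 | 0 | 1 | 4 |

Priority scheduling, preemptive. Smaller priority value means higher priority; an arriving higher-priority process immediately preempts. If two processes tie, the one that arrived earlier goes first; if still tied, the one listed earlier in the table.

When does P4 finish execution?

Gantt: | P4 0-1 | idle 1-2 | P1 2-7 | P2 7-8 | P1 8-10 | P3 10-13 |
Completion: P1=10  P2=8  P3=13  P4=1

1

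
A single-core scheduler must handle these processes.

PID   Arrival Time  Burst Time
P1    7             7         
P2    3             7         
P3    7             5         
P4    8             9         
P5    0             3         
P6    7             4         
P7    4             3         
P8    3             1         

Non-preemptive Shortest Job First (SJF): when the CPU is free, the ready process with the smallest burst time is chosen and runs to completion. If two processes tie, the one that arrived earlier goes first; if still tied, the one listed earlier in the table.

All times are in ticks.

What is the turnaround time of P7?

3

Gantt: | P5 0-3 | P8 3-4 | P7 4-7 | P6 7-11 | P3 11-16 | P2 16-23 | P1 23-30 | P4 30-39 |
Completion: P1=30  P2=23  P3=16  P4=39  P5=3  P6=11  P7=7  P8=4
Turnaround (C−A): P1=23  P2=20  P3=9  P4=31  P5=3  P6=4  P7=3  P8=1
Turnaround(P7) = completion − arrival = 7 − 4 = 3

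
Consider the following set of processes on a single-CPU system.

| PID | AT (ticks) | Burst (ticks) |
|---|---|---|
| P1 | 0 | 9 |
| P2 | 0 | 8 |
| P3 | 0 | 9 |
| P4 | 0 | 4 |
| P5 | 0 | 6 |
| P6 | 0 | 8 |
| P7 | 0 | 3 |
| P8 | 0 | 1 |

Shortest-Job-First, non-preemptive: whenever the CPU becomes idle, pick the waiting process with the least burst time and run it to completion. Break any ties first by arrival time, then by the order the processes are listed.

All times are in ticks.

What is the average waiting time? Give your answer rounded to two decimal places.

14.75

Gantt: | P8 0-1 | P7 1-4 | P4 4-8 | P5 8-14 | P2 14-22 | P6 22-30 | P1 30-39 | P3 39-48 |
Completion: P1=39  P2=22  P3=48  P4=8  P5=14  P6=30  P7=4  P8=1
Turnaround (C−A): P1=39  P2=22  P3=48  P4=8  P5=14  P6=30  P7=4  P8=1
Waiting times: P1=30, P2=14, P3=39, P4=4, P5=8, P6=22, P7=1, P8=0
Average waiting = (30+14+39+4+8+22+1+0) / 8 = 118/8 = 14.75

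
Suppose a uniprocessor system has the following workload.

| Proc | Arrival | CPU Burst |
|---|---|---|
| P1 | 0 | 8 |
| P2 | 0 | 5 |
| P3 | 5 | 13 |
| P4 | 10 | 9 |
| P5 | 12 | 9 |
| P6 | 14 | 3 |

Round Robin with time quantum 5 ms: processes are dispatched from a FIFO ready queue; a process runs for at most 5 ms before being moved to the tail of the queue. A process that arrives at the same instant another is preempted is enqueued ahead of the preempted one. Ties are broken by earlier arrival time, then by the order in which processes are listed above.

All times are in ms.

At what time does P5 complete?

44

Schedule: | P1 0-5 | P2 5-10 | P3 10-15 | P1 15-18 | P4 18-23 | P5 23-28 | P6 28-31 | P3 31-36 | P4 36-40 | P5 40-44 | P3 44-47 |
Completion: P1=18  P2=10  P3=47  P4=40  P5=44  P6=31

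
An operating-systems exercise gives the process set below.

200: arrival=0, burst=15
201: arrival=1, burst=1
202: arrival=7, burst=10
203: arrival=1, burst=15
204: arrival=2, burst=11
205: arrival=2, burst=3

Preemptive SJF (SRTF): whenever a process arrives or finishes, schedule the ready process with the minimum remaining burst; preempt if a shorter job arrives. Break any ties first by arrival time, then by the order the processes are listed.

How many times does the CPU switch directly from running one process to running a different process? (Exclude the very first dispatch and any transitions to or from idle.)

Timeline: | 200 0-1 | 201 1-2 | 205 2-5 | 204 5-16 | 202 16-26 | 200 26-40 | 203 40-55 |
Completion: 200=40  201=2  202=26  203=55  204=16  205=5
Turnaround (C−A): 200=40  201=1  202=19  203=54  204=14  205=3

6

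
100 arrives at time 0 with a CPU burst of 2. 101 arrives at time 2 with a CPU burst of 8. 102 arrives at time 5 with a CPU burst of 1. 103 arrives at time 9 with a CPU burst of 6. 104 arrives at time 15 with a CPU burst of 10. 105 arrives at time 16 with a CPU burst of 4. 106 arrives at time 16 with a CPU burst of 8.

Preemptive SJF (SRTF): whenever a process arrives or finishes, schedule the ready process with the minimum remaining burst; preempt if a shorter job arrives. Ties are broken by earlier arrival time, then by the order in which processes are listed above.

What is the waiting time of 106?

5

Schedule: | 100 0-2 | 101 2-5 | 102 5-6 | 101 6-11 | 103 11-17 | 105 17-21 | 106 21-29 | 104 29-39 |
Completion: 100=2  101=11  102=6  103=17  104=39  105=21  106=29
Waiting(106) = turnaround − burst = 13 − 8 = 5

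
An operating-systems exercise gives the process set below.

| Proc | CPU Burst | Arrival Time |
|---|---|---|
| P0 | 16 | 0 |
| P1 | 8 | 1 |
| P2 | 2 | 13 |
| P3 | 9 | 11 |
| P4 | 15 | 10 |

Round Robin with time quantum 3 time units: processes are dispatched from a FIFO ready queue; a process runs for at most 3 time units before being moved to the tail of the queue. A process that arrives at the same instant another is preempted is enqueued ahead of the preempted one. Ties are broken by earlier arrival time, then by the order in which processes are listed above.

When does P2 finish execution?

25

Gantt: | P0 0-3 | P1 3-6 | P0 6-9 | P1 9-12 | P0 12-15 | P4 15-18 | P3 18-21 | P1 21-23 | P2 23-25 | P0 25-28 | P4 28-31 | P3 31-34 | P0 34-37 | P4 37-40 | P3 40-43 | P0 43-44 | P4 44-50 |
Completion: P0=44  P1=23  P2=25  P3=43  P4=50
Turnaround (C−A): P0=44  P1=22  P2=12  P3=32  P4=40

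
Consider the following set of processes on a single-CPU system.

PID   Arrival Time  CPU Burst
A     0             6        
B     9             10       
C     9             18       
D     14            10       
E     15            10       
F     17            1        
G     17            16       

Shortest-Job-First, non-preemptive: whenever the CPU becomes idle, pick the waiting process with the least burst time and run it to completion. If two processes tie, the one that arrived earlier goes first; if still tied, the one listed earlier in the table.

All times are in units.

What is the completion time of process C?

74

Schedule: | A 0-6 | idle 6-9 | B 9-19 | F 19-20 | D 20-30 | E 30-40 | G 40-56 | C 56-74 |
Completion: A=6  B=19  C=74  D=30  E=40  F=20  G=56
Turnaround (C−A): A=6  B=10  C=65  D=16  E=25  F=3  G=39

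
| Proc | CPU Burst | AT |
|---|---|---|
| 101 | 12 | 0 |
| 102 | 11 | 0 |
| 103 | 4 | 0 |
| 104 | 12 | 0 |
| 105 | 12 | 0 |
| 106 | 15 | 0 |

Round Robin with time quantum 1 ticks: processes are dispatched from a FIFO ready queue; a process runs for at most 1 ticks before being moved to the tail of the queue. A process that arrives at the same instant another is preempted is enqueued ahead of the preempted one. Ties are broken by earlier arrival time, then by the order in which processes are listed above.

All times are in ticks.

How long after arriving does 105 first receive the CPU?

4

Schedule: | 101 0-1 | 102 1-2 | 103 2-3 | 104 3-4 | 105 4-5 | 106 5-6 | 101 6-7 | 102 7-8 | 103 8-9 | 104 9-10 | 105 10-11 | 106 11-12 | 101 12-13 | 102 13-14 | 103 14-15 | 104 15-16 | 105 16-17 | 106 17-18 | 101 18-19 | 102 19-20 | 103 20-21 | 104 21-22 | 105 22-23 | 106 23-24 | 101 24-25 | 102 25-26 | 104 26-27 | 105 27-28 | 106 28-29 | 101 29-30 | 102 30-31 | 104 31-32 | 105 32-33 | 106 33-34 | 101 34-35 | 102 35-36 | 104 36-37 | 105 37-38 | 106 38-39 | 101 39-40 | 102 40-41 | 104 41-42 | 105 42-43 | 106 43-44 | 101 44-45 | 102 45-46 | 104 46-47 | 105 47-48 | 106 48-49 | 101 49-50 | 102 50-51 | 104 51-52 | 105 52-53 | 106 53-54 | 101 54-55 | 102 55-56 | 104 56-57 | 105 57-58 | 106 58-59 | 101 59-60 | 104 60-61 | 105 61-62 | 106 62-66 |
Completion: 101=60  102=56  103=21  104=61  105=62  106=66
Response(105) = first start − arrival = 4 − 0 = 4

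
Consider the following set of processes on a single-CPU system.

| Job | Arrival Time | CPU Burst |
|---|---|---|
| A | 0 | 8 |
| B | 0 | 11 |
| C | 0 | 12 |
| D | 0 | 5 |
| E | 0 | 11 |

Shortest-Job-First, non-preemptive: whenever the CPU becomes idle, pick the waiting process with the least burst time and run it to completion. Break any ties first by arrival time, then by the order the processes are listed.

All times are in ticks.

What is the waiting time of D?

0

Gantt: | D 0-5 | A 5-13 | B 13-24 | E 24-35 | C 35-47 |
Completion: A=13  B=24  C=47  D=5  E=35
Turnaround (C−A): A=13  B=24  C=47  D=5  E=35
Waiting(D) = turnaround − burst = 5 − 5 = 0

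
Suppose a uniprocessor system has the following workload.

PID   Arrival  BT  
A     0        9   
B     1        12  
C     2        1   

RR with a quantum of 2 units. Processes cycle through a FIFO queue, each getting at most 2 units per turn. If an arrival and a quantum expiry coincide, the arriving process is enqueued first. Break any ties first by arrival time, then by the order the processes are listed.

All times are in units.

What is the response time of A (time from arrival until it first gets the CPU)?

0

Timeline: | A 0-2 | B 2-4 | C 4-5 | A 5-7 | B 7-9 | A 9-11 | B 11-13 | A 13-15 | B 15-17 | A 17-18 | B 18-22 |
Completion: A=18  B=22  C=5
Turnaround (C−A): A=18  B=21  C=3
Response(A) = first start − arrival = 0 − 0 = 0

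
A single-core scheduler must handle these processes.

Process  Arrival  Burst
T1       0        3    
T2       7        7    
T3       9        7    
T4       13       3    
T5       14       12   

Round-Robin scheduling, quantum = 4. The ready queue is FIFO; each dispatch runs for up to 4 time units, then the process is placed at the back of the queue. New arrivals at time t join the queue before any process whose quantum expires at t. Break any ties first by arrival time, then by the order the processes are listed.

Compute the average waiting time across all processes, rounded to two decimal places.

Gantt: | T1 0-3 | idle 3-7 | T2 7-11 | T3 11-15 | T2 15-18 | T4 18-21 | T5 21-25 | T3 25-28 | T5 28-36 |
Completion: T1=3  T2=18  T3=28  T4=21  T5=36
Waiting times: T1=0, T2=4, T3=12, T4=5, T5=10
Average waiting = (0+4+12+5+10) / 5 = 31/5 = 6.20

6.20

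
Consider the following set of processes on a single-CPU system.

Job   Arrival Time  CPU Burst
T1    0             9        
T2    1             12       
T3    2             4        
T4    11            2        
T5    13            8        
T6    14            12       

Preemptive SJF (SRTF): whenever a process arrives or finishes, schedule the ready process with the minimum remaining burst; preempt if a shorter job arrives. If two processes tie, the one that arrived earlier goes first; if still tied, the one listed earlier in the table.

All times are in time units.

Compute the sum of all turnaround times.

Timeline: | T1 0-2 | T3 2-6 | T1 6-13 | T4 13-15 | T5 15-23 | T2 23-35 | T6 35-47 |
Completion: T1=13  T2=35  T3=6  T4=15  T5=23  T6=47
Turnaround (C−A): T1=13  T2=34  T3=4  T4=4  T5=10  T6=33
Turnaround = completion − arrival: T1=13, T2=34, T3=4, T4=4, T5=10, T6=33
Total turnaround = 13 + 34 + 4 + 4 + 10 + 33 = 98

98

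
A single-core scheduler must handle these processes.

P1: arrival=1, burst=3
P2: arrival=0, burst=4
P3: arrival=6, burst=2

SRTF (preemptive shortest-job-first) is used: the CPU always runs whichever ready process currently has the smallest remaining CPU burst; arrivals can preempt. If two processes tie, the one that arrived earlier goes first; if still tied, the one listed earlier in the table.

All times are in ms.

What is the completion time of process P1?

7

Gantt: | P2 0-4 | P1 4-7 | P3 7-9 |
Completion: P1=7  P2=4  P3=9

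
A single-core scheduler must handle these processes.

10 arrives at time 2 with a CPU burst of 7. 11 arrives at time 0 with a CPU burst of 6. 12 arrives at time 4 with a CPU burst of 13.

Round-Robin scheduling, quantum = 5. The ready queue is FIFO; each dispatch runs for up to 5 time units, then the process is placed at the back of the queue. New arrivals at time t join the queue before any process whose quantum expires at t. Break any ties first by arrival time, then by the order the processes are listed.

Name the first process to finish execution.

11

Schedule: | 11 0-5 | 10 5-10 | 12 10-15 | 11 15-16 | 10 16-18 | 12 18-26 |
Completion: 10=18  11=16  12=26
Finish order: 11 → 10 → 12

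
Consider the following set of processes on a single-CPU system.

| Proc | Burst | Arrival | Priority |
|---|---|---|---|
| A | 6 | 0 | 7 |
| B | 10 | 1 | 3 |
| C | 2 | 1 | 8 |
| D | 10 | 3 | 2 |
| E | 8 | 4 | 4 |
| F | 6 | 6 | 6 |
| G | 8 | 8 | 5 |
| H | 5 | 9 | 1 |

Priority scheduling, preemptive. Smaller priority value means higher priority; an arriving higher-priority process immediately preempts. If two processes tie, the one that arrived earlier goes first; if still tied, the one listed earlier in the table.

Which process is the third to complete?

Gantt: | A 0-1 | B 1-3 | D 3-9 | H 9-14 | D 14-18 | B 18-26 | E 26-34 | G 34-42 | F 42-48 | A 48-53 | C 53-55 |
Completion: A=53  B=26  C=55  D=18  E=34  F=48  G=42  H=14
Finish order: H → D → B → E → G → F → A → C

B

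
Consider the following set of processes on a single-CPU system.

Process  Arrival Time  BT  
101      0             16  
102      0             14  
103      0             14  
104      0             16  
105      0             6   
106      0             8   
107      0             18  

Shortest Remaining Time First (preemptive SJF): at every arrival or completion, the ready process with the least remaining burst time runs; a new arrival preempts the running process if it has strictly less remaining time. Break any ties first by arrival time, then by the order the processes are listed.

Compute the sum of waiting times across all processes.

222

Timeline: | 105 0-6 | 106 6-14 | 102 14-28 | 103 28-42 | 101 42-58 | 104 58-74 | 107 74-92 |
Completion: 101=58  102=28  103=42  104=74  105=6  106=14  107=92
Turnaround (C−A): 101=58  102=28  103=42  104=74  105=6  106=14  107=92
Waiting = turnaround − burst: 101=42, 102=14, 103=28, 104=58, 105=0, 106=6, 107=74
Total waiting = 42 + 14 + 28 + 58 + 0 + 6 + 74 = 222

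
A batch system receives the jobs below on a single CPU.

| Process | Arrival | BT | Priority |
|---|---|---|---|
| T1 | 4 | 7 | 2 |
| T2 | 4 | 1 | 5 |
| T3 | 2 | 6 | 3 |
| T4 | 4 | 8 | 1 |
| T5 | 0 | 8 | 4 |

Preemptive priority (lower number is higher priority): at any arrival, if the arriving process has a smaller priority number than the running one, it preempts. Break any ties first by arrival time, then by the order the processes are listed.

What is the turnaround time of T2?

Gantt: | T5 0-2 | T3 2-4 | T4 4-12 | T1 12-19 | T3 19-23 | T5 23-29 | T2 29-30 |
Completion: T1=19  T2=30  T3=23  T4=12  T5=29
Turnaround (C−A): T1=15  T2=26  T3=21  T4=8  T5=29
Turnaround(T2) = completion − arrival = 30 − 4 = 26

26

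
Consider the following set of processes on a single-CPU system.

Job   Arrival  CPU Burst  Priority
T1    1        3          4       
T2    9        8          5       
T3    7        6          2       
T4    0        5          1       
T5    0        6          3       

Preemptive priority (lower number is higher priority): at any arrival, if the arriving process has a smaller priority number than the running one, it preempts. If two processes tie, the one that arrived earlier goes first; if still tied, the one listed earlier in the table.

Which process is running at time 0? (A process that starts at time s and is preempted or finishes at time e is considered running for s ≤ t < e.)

Schedule: | T4 0-5 | T5 5-7 | T3 7-13 | T5 13-17 | T1 17-20 | T2 20-28 |
Completion: T1=20  T2=28  T3=13  T4=5  T5=17

T4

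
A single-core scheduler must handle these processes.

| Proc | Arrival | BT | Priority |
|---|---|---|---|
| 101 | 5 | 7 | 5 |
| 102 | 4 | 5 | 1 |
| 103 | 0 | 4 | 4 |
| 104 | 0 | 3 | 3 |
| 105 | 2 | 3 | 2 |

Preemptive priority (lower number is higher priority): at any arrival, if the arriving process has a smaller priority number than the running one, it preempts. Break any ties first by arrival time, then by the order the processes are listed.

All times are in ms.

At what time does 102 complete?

Schedule: | 104 0-2 | 105 2-4 | 102 4-9 | 105 9-10 | 104 10-11 | 103 11-15 | 101 15-22 |
Completion: 101=22  102=9  103=15  104=11  105=10
Turnaround (C−A): 101=17  102=5  103=15  104=11  105=8

9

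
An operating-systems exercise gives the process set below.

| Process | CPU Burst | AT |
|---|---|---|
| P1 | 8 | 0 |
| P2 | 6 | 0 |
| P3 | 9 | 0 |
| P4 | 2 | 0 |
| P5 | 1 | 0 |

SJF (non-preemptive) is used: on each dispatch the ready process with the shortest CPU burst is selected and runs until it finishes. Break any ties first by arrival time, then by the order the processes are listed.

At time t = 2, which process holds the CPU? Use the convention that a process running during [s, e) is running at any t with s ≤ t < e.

Schedule: | P5 0-1 | P4 1-3 | P2 3-9 | P1 9-17 | P3 17-26 |
Completion: P1=17  P2=9  P3=26  P4=3  P5=1
Turnaround (C−A): P1=17  P2=9  P3=26  P4=3  P5=1

P4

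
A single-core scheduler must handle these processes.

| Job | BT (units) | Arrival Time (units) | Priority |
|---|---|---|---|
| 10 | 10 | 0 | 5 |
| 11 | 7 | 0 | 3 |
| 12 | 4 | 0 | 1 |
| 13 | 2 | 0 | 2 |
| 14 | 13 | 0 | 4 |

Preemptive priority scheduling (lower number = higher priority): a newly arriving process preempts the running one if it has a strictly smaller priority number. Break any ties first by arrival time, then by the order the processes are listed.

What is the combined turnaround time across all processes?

Schedule: | 12 0-4 | 13 4-6 | 11 6-13 | 14 13-26 | 10 26-36 |
Completion: 10=36  11=13  12=4  13=6  14=26
Turnaround (C−A): 10=36  11=13  12=4  13=6  14=26
Turnaround = completion − arrival: 10=36, 11=13, 12=4, 13=6, 14=26
Total turnaround = 36 + 13 + 4 + 6 + 26 = 85

85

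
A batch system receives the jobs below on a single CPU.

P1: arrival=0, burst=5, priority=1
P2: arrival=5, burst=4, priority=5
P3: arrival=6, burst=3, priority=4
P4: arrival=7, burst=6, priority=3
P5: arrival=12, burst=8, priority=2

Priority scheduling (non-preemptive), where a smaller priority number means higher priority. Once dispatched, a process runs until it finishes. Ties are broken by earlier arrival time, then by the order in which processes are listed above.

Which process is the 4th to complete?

Schedule: | P1 0-5 | P2 5-9 | P4 9-15 | P5 15-23 | P3 23-26 |
Completion: P1=5  P2=9  P3=26  P4=15  P5=23
Turnaround (C−A): P1=5  P2=4  P3=20  P4=8  P5=11
Finish order: P1 → P2 → P4 → P5 → P3

P5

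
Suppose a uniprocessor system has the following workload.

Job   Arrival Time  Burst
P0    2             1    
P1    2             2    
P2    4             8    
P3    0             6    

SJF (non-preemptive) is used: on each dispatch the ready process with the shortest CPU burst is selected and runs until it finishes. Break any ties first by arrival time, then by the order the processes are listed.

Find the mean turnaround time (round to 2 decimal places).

7.75

Gantt: | P3 0-6 | P0 6-7 | P1 7-9 | P2 9-17 |
Completion: P0=7  P1=9  P2=17  P3=6
Turnaround times: P0=5, P1=7, P2=13, P3=6
Average turnaround = (5+7+13+6) / 4 = 31/4 = 7.75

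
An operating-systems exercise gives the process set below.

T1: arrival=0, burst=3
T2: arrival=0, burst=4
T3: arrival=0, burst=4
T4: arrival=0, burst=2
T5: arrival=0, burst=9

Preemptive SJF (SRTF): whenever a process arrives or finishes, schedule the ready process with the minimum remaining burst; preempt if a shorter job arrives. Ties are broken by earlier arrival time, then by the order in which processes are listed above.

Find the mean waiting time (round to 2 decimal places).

Schedule: | T4 0-2 | T1 2-5 | T2 5-9 | T3 9-13 | T5 13-22 |
Completion: T1=5  T2=9  T3=13  T4=2  T5=22
Turnaround (C−A): T1=5  T2=9  T3=13  T4=2  T5=22
Waiting times: T1=2, T2=5, T3=9, T4=0, T5=13
Average waiting = (2+5+9+0+13) / 5 = 29/5 = 5.80

5.80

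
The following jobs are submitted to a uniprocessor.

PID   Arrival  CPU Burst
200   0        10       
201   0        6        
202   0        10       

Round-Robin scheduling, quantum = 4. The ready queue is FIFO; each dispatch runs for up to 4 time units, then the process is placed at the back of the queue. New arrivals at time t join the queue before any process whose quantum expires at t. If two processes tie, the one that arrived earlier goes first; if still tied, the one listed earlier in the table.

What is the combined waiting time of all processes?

42

Schedule: | 200 0-4 | 201 4-8 | 202 8-12 | 200 12-16 | 201 16-18 | 202 18-22 | 200 22-24 | 202 24-26 |
Completion: 200=24  201=18  202=26
Turnaround (C−A): 200=24  201=18  202=26
Waiting = turnaround − burst: 200=14, 201=12, 202=16
Total waiting = 14 + 12 + 16 = 42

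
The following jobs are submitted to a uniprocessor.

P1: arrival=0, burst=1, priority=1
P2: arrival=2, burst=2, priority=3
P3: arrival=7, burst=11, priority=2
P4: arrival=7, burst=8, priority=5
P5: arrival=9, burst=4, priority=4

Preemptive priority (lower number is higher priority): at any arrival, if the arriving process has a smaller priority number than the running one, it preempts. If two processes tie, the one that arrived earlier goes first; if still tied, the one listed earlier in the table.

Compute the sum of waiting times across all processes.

24

Schedule: | P1 0-1 | idle 1-2 | P2 2-4 | idle 4-7 | P3 7-18 | P5 18-22 | P4 22-30 |
Completion: P1=1  P2=4  P3=18  P4=30  P5=22
Waiting = turnaround − burst: P1=0, P2=0, P3=0, P4=15, P5=9
Total waiting = 0 + 0 + 0 + 15 + 9 = 24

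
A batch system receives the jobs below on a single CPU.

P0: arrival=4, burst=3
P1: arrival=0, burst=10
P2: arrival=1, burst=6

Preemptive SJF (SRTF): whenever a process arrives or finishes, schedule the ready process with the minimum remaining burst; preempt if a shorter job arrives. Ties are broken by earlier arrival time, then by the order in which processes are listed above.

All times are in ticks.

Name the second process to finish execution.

Schedule: | P1 0-1 | P2 1-7 | P0 7-10 | P1 10-19 |
Completion: P0=10  P1=19  P2=7
Turnaround (C−A): P0=6  P1=19  P2=6
Finish order: P2 → P0 → P1

P0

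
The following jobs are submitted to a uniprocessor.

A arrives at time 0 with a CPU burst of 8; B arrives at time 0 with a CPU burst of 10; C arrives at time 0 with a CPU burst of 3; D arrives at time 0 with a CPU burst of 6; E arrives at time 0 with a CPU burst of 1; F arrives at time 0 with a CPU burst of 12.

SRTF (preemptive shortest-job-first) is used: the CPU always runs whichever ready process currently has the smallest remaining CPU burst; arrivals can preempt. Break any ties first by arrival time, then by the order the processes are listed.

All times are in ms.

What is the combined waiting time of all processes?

61

Gantt: | E 0-1 | C 1-4 | D 4-10 | A 10-18 | B 18-28 | F 28-40 |
Completion: A=18  B=28  C=4  D=10  E=1  F=40
Turnaround (C−A): A=18  B=28  C=4  D=10  E=1  F=40
Waiting = turnaround − burst: A=10, B=18, C=1, D=4, E=0, F=28
Total waiting = 10 + 18 + 1 + 4 + 0 + 28 = 61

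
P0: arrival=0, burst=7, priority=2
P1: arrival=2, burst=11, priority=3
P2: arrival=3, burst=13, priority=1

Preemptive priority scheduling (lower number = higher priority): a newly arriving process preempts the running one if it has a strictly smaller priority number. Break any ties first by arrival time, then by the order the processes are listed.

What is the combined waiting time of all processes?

Timeline: | P0 0-3 | P2 3-16 | P0 16-20 | P1 20-31 |
Completion: P0=20  P1=31  P2=16
Waiting = turnaround − burst: P0=13, P1=18, P2=0
Total waiting = 13 + 18 + 0 = 31

31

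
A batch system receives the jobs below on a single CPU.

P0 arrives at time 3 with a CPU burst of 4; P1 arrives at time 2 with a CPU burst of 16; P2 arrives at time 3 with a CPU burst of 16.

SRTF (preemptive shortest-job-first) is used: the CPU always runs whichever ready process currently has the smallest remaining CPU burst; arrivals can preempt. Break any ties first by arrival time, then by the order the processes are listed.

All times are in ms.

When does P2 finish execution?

38

Gantt: | idle 0-2 | P1 2-3 | P0 3-7 | P1 7-22 | P2 22-38 |
Completion: P0=7  P1=22  P2=38
Turnaround (C−A): P0=4  P1=20  P2=35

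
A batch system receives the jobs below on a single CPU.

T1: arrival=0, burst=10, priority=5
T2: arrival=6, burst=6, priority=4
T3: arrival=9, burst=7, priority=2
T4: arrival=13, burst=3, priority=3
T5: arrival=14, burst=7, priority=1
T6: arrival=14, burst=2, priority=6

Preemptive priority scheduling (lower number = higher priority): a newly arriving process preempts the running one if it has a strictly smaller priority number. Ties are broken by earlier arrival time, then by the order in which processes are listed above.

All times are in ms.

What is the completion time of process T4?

26

Schedule: | T1 0-6 | T2 6-9 | T3 9-14 | T5 14-21 | T3 21-23 | T4 23-26 | T2 26-29 | T1 29-33 | T6 33-35 |
Completion: T1=33  T2=29  T3=23  T4=26  T5=21  T6=35
Turnaround (C−A): T1=33  T2=23  T3=14  T4=13  T5=7  T6=21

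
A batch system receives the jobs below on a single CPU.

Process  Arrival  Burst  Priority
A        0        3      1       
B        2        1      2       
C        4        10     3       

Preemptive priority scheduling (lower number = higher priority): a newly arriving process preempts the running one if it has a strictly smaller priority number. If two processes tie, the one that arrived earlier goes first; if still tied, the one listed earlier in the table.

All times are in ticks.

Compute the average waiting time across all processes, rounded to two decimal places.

Timeline: | A 0-3 | B 3-4 | C 4-14 |
Completion: A=3  B=4  C=14
Turnaround (C−A): A=3  B=2  C=10
Waiting times: A=0, B=1, C=0
Average waiting = (0+1+0) / 3 = 1/3 = 0.33

0.33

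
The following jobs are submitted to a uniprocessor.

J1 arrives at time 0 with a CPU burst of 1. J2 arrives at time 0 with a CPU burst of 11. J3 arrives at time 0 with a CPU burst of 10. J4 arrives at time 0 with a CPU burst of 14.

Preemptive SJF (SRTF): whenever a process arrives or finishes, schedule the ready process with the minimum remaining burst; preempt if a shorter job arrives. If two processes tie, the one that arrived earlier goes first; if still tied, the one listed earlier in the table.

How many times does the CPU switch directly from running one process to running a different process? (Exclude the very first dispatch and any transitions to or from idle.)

3

Gantt: | J1 0-1 | J3 1-11 | J2 11-22 | J4 22-36 |
Completion: J1=1  J2=22  J3=11  J4=36
Turnaround (C−A): J1=1  J2=22  J3=11  J4=36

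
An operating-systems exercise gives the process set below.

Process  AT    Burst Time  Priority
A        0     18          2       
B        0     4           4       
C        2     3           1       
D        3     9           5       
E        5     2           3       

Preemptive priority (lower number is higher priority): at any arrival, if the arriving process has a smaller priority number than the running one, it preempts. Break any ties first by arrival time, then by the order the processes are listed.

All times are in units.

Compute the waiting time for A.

Schedule: | A 0-2 | C 2-5 | A 5-21 | E 21-23 | B 23-27 | D 27-36 |
Completion: A=21  B=27  C=5  D=36  E=23
Waiting(A) = turnaround − burst = 21 − 18 = 3

3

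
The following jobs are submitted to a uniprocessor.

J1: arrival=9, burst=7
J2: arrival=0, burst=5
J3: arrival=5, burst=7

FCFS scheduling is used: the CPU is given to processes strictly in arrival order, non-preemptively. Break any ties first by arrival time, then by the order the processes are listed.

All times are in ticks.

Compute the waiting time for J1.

3

Schedule: | J2 0-5 | J3 5-12 | J1 12-19 |
Completion: J1=19  J2=5  J3=12
Waiting(J1) = turnaround − burst = 10 − 7 = 3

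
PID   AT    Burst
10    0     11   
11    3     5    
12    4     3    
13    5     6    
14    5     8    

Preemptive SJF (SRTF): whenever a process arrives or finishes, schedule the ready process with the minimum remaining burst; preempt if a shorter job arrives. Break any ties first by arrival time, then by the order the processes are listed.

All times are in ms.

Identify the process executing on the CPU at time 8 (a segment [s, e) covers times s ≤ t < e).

11

Gantt: | 10 0-3 | 11 3-4 | 12 4-7 | 11 7-11 | 13 11-17 | 10 17-25 | 14 25-33 |
Completion: 10=25  11=11  12=7  13=17  14=33
Turnaround (C−A): 10=25  11=8  12=3  13=12  14=28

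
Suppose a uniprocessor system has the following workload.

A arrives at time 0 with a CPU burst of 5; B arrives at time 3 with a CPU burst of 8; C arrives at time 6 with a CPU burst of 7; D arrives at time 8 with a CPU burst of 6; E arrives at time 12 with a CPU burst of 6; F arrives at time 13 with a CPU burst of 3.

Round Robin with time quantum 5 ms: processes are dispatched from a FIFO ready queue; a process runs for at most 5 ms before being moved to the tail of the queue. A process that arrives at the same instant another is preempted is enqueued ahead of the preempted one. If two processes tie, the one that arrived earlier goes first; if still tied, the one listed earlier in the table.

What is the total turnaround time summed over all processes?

119

Timeline: | A 0-5 | B 5-10 | C 10-15 | D 15-20 | B 20-23 | E 23-28 | F 28-31 | C 31-33 | D 33-34 | E 34-35 |
Completion: A=5  B=23  C=33  D=34  E=35  F=31
Turnaround (C−A): A=5  B=20  C=27  D=26  E=23  F=18
Turnaround = completion − arrival: A=5, B=20, C=27, D=26, E=23, F=18
Total turnaround = 5 + 20 + 27 + 26 + 23 + 18 = 119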